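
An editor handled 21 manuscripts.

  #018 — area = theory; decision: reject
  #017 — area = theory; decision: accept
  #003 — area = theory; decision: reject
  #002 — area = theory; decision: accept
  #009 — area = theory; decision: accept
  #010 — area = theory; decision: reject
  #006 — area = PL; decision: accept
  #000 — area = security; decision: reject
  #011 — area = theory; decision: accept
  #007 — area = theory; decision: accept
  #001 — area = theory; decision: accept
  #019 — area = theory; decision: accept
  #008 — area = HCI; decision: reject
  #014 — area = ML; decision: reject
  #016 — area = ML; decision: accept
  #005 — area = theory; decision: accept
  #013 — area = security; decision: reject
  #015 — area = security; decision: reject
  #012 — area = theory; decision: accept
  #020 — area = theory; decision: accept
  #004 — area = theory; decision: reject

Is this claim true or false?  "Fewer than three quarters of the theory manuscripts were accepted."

True

'Fewer than three quarters of the theory manuscripts were accepted' holds iff |A ∩ B| / |A| < 3/4.
A (the restrictor) = {#018, #017, #003, #002, #009, #010, #011, #007, #001, #019, #005, #012, #020, #004}, |A| = 14.
A ∩ B = {#017, #002, #009, #011, #007, #001, #019, #005, #012, #020}, so |A ∩ B| = 10.
A ∖ B = {#018, #003, #010, #004}, so |A ∖ B| = 4.
|A ∩ B|/|A| = 10/14, so the statement is true.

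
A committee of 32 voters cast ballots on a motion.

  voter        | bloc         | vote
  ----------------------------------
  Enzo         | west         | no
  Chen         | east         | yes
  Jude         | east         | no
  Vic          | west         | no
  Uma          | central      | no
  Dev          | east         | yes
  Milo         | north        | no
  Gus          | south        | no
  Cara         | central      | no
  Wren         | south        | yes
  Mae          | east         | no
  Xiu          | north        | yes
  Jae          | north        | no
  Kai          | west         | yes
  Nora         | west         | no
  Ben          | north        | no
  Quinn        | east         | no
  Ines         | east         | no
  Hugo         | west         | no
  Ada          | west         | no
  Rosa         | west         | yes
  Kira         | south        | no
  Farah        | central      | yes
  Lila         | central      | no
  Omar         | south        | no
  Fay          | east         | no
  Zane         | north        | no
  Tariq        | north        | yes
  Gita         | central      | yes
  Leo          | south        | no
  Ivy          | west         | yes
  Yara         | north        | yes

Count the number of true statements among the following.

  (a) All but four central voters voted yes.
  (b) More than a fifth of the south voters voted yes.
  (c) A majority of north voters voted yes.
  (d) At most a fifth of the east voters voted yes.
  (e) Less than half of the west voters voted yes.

(a) central: |A| = 5, |A ∩ B| = 2; needs |A ∖ B| = 4 — false.
(b) south: |A| = 5, |A ∩ B| = 1; needs |A ∩ B| / |A| > 1/5 — false.
(c) north: |A| = 7, |A ∩ B| = 3; needs |A ∩ B| > |A ∖ B| — false.
(d) east: |A| = 7, |A ∩ B| = 2; needs |A ∩ B| / |A| ≤ 1/5 — false.
(e) west: |A| = 8, |A ∩ B| = 3; needs |A ∩ B| < |A ∖ B| — true.

1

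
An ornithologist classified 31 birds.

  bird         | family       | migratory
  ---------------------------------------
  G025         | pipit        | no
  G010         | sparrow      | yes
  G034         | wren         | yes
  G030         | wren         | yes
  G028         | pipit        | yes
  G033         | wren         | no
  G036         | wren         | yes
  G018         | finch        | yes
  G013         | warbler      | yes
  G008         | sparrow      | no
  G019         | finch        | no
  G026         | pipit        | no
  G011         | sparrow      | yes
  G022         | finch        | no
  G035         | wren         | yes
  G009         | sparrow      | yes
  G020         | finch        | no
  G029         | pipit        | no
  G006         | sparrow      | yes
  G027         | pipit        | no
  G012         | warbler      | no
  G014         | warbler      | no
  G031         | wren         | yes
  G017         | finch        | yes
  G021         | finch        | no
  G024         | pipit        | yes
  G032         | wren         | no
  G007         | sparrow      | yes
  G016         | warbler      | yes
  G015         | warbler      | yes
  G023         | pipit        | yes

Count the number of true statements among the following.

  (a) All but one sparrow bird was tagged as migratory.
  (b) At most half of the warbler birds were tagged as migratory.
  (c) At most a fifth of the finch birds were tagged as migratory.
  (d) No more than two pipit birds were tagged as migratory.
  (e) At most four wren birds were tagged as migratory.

(a) sparrow: |A| = 6, |A ∩ B| = 5; needs |A ∖ B| = 1 — true.
(b) warbler: |A| = 5, |A ∩ B| = 3; needs |A ∩ B| ≤ |A ∖ B| — false.
(c) finch: |A| = 6, |A ∩ B| = 2; needs |A ∩ B| / |A| ≤ 1/5 — false.
(d) pipit: |A| = 7, |A ∩ B| = 3; needs |A ∩ B| ≤ 2 — false.
(e) wren: |A| = 7, |A ∩ B| = 5; needs |A ∩ B| ≤ 4 — false.

1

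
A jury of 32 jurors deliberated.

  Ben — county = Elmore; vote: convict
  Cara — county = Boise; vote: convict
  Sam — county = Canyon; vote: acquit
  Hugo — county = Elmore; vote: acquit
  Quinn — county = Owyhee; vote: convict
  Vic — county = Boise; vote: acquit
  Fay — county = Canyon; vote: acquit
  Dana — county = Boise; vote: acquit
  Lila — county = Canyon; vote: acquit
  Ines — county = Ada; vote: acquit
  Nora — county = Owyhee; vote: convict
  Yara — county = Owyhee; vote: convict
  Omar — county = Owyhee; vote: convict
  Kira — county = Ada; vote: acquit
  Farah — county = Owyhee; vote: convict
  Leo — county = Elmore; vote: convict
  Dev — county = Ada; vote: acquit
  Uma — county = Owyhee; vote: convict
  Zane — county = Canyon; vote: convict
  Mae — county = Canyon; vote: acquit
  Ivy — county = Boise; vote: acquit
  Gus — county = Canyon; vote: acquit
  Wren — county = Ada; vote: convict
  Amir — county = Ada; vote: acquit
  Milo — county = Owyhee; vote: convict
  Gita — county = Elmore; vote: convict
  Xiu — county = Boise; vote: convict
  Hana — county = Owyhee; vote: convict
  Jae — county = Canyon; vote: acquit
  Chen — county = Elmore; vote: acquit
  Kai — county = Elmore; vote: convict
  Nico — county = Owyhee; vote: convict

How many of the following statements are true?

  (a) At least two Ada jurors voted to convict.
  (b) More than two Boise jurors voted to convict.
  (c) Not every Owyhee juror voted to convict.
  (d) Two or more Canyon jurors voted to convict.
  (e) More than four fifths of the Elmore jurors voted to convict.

0

(a) Ada: |A| = 5, |A ∩ B| = 1; needs |A ∩ B| ≥ 2 — false.
(b) Boise: |A| = 5, |A ∩ B| = 2; needs |A ∩ B| > 2 — false.
(c) Owyhee: |A| = 9, |A ∩ B| = 9; needs A ⊄ B (|A ∖ B| ≥ 1) — false.
(d) Canyon: |A| = 7, |A ∩ B| = 1; needs |A ∩ B| ≥ 2 — false.
(e) Elmore: |A| = 6, |A ∩ B| = 4; needs |A ∩ B| / |A| > 4/5 — false.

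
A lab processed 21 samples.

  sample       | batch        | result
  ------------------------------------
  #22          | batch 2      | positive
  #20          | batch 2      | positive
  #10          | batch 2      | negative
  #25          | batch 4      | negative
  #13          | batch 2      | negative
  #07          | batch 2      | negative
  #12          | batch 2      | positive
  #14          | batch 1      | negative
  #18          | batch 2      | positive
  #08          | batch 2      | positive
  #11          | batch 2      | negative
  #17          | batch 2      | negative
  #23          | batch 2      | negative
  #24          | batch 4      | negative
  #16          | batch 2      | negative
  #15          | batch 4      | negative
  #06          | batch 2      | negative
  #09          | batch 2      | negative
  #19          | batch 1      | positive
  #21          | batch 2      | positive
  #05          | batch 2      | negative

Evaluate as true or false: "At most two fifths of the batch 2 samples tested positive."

True

Truth condition: |A ∩ B| / |A| ≤ 2/5.
|A| = 16, |A ∩ B| = 6, |A ∖ B| = 10.
|A ∩ B|/|A| = 6/16, so the statement is true.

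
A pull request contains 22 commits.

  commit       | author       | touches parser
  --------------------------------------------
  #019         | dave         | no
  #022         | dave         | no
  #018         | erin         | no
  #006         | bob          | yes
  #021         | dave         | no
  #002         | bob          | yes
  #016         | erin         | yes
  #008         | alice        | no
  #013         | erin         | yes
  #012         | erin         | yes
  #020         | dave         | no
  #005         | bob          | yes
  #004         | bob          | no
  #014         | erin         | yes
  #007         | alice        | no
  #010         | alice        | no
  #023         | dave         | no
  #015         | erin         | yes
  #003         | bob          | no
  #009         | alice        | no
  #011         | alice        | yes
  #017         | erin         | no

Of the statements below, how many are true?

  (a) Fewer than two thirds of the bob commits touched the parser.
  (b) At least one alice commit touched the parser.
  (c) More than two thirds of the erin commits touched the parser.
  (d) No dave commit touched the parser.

4

(a) bob: |A| = 5, |A ∩ B| = 3; needs |A ∩ B| / |A| < 2/3 — true.
(b) alice: |A| = 5, |A ∩ B| = 1; needs A ∩ B ≠ ∅ (|A ∩ B| ≥ 1) — true.
(c) erin: |A| = 7, |A ∩ B| = 5; needs |A ∩ B| / |A| > 2/3 — true.
(d) dave: |A| = 5, |A ∩ B| = 0; needs A ∩ B = ∅ (|A ∩ B| = 0) — true.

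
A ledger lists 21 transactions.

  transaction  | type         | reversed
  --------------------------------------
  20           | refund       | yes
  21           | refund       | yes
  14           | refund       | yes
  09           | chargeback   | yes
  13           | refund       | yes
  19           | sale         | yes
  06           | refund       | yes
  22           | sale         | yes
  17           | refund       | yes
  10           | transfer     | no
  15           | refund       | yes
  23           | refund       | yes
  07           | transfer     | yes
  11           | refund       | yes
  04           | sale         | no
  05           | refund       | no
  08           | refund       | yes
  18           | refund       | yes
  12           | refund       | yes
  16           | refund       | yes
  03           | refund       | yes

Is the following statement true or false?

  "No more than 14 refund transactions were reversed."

True

Truth condition: |A ∩ B| ≤ 14.
|A| = 15, |A ∩ B| = 14, |A ∖ B| = 1.
|A ∩ B| = 14, so the statement is true.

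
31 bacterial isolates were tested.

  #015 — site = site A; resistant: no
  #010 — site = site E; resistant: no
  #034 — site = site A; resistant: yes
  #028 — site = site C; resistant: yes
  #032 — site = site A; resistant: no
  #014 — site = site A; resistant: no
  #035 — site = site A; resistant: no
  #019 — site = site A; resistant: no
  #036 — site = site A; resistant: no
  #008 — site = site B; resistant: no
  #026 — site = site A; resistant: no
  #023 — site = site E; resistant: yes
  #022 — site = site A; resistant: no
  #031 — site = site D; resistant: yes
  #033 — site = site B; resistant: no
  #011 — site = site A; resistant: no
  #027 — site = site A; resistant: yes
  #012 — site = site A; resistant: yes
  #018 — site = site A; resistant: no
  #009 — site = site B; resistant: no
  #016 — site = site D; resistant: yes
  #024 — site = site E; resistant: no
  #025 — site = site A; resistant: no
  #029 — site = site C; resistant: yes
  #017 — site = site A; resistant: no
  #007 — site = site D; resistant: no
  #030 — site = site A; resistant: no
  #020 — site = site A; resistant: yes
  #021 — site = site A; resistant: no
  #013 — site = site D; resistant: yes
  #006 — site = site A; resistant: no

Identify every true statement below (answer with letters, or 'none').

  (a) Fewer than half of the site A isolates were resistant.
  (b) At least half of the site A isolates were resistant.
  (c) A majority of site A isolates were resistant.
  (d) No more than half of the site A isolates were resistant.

|A| = 19, |A ∩ B| = 4, |A ∖ B| = 15.
(a) |A ∩ B| < |A ∖ B|: holds.
(b) |A ∩ B| ≥ |A ∖ B|: fails.
(c) |A ∩ B| > |A ∖ B|: fails.
(d) |A ∩ B| ≤ |A ∖ B|: holds.

(a), (d)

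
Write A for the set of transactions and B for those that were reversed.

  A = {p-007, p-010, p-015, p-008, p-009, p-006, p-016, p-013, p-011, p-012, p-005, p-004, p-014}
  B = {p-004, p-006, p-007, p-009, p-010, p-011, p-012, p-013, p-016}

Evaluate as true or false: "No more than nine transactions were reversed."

'No more than nine transactions were reversed' holds iff |A ∩ B| ≤ 9.
A (the restrictor) = {p-007, p-010, p-015, p-008, p-009, p-006, p-016, p-013, p-011, p-012, p-005, p-004, p-014}, |A| = 13.
A ∩ B = {p-007, p-010, p-009, p-006, p-016, p-013, p-011, p-012, p-004}, so |A ∩ B| = 9.
|A ∩ B| = 9, so the statement is true.

True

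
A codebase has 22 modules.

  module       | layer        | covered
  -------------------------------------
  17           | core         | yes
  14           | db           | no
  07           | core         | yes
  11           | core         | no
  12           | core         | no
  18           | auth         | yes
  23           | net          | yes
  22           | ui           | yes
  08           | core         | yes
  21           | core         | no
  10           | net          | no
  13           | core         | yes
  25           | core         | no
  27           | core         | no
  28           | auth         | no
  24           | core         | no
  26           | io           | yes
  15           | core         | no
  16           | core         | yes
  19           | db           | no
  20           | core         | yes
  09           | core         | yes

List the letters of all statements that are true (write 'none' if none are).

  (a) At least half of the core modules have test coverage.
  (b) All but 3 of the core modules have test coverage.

|A| = 14, |A ∩ B| = 7, |A ∖ B| = 7.
(a) |A ∩ B| ≥ |A ∖ B|: holds.
(b) |A ∖ B| = 3: fails.

(a)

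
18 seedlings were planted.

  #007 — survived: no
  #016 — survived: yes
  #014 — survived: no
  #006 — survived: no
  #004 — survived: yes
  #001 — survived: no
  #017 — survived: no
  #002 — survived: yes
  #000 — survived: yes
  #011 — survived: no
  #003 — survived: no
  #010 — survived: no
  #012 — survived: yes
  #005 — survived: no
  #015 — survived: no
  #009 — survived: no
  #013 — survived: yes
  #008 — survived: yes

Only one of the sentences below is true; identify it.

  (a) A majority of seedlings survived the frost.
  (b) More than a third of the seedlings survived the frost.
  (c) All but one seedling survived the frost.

(b)

|A| = 18, |A ∩ B| = 7, |A ∖ B| = 11.
(a) requires |A ∩ B| > |A ∖ B|: false.
(b) requires |A ∩ B| / |A| > 1/3: true.
(c) requires |A ∖ B| = 1: false.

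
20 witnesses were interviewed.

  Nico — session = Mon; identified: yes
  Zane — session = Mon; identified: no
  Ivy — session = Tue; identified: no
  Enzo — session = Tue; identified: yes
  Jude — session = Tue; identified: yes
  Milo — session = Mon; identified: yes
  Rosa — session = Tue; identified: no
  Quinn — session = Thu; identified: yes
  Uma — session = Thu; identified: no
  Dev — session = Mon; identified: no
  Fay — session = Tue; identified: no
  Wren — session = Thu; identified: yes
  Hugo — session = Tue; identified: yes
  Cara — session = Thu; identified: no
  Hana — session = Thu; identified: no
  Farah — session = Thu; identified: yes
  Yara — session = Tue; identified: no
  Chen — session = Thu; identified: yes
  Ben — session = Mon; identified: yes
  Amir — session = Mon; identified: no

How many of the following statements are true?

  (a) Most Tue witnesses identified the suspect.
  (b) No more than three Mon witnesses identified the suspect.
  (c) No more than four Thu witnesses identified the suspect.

(a) Tue: |A| = 7, |A ∩ B| = 3; needs |A ∩ B| > |A ∖ B| — false.
(b) Mon: |A| = 6, |A ∩ B| = 3; needs |A ∩ B| ≤ 3 — true.
(c) Thu: |A| = 7, |A ∩ B| = 4; needs |A ∩ B| ≤ 4 — true.

2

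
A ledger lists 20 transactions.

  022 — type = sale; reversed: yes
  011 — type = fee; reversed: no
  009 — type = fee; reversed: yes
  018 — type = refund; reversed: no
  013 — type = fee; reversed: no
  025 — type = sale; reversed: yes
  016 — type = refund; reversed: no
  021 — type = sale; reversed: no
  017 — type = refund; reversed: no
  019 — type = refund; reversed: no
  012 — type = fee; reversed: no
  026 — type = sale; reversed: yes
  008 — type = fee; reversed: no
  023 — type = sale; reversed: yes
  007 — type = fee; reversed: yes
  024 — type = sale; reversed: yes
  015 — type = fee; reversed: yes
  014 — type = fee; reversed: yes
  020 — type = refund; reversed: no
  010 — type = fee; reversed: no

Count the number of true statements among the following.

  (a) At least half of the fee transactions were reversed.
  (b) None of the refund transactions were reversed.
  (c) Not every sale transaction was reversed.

2

(a) fee: |A| = 9, |A ∩ B| = 4; needs |A ∩ B| ≥ |A ∖ B| — false.
(b) refund: |A| = 5, |A ∩ B| = 0; needs A ∩ B = ∅ (|A ∩ B| = 0) — true.
(c) sale: |A| = 6, |A ∩ B| = 5; needs A ⊄ B (|A ∖ B| ≥ 1) — true.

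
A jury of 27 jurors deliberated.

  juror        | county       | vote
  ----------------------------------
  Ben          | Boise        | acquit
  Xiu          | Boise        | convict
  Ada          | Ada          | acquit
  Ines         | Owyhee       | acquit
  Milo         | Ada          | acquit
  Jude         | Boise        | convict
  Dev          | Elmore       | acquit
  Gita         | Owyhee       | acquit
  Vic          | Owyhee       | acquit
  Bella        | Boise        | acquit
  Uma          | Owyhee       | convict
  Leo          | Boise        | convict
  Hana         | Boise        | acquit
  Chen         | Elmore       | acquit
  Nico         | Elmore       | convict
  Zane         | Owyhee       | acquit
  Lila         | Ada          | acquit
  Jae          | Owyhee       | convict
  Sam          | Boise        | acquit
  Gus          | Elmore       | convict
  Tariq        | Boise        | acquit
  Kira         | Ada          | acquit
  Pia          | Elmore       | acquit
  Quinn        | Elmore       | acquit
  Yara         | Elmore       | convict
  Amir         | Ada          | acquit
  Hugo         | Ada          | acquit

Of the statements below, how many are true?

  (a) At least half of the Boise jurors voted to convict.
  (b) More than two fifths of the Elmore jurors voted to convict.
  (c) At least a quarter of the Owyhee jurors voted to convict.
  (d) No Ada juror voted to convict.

(a) Boise: |A| = 8, |A ∩ B| = 3; needs |A ∩ B| ≥ |A ∖ B| — false.
(b) Elmore: |A| = 7, |A ∩ B| = 3; needs |A ∩ B| / |A| > 2/5 — true.
(c) Owyhee: |A| = 6, |A ∩ B| = 2; needs |A ∩ B| / |A| ≥ 1/4 — true.
(d) Ada: |A| = 6, |A ∩ B| = 0; needs A ∩ B = ∅ (|A ∩ B| = 0) — true.

3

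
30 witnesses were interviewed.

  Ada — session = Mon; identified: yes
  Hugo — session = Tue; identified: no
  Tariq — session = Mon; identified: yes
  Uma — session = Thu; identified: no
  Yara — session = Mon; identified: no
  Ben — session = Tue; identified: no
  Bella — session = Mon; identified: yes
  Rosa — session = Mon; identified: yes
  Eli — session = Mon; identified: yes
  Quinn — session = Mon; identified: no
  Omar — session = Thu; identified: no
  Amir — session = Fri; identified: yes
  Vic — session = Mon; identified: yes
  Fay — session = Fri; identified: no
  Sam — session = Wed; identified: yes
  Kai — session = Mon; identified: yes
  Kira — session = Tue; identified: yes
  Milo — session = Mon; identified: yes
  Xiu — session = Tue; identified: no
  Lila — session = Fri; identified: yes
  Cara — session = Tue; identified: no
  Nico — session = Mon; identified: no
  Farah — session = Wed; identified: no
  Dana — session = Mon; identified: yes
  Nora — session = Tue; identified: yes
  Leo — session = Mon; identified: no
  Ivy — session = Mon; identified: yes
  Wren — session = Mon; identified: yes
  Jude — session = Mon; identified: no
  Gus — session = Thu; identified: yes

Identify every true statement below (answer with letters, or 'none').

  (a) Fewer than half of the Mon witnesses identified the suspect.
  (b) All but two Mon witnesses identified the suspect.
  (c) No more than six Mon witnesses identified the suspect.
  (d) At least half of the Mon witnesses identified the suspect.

|A| = 16, |A ∩ B| = 11, |A ∖ B| = 5.
(a) |A ∩ B| < |A ∖ B|: fails.
(b) |A ∖ B| = 2: fails.
(c) |A ∩ B| ≤ 6: fails.
(d) |A ∩ B| ≥ |A ∖ B|: holds.

(d)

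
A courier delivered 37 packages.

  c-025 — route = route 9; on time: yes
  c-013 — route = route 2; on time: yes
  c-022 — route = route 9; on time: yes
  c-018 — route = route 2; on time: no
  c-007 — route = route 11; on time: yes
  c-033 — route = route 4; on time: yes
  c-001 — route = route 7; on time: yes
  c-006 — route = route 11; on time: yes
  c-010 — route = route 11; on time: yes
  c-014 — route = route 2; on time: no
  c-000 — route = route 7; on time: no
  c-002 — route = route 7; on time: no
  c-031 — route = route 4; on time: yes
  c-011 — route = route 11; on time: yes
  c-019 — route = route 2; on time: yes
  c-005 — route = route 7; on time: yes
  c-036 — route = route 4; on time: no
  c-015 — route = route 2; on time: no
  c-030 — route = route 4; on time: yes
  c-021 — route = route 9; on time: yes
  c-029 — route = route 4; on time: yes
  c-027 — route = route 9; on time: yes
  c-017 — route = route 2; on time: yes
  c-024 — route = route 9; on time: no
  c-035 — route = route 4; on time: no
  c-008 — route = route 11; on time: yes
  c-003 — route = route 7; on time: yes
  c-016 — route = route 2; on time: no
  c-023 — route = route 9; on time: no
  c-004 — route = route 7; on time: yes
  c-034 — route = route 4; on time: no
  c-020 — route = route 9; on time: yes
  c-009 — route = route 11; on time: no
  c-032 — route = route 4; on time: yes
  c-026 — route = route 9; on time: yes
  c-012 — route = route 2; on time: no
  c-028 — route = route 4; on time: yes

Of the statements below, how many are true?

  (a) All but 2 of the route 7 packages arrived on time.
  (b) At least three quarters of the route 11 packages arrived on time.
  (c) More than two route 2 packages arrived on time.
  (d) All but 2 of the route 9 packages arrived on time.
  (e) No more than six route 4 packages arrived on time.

(a) route 7: |A| = 6, |A ∩ B| = 4; needs |A ∖ B| = 2 — true.
(b) route 11: |A| = 6, |A ∩ B| = 5; needs |A ∩ B| / |A| ≥ 3/4 — true.
(c) route 2: |A| = 8, |A ∩ B| = 3; needs |A ∩ B| > 2 — true.
(d) route 9: |A| = 8, |A ∩ B| = 6; needs |A ∖ B| = 2 — true.
(e) route 4: |A| = 9, |A ∩ B| = 6; needs |A ∩ B| ≤ 6 — true.

5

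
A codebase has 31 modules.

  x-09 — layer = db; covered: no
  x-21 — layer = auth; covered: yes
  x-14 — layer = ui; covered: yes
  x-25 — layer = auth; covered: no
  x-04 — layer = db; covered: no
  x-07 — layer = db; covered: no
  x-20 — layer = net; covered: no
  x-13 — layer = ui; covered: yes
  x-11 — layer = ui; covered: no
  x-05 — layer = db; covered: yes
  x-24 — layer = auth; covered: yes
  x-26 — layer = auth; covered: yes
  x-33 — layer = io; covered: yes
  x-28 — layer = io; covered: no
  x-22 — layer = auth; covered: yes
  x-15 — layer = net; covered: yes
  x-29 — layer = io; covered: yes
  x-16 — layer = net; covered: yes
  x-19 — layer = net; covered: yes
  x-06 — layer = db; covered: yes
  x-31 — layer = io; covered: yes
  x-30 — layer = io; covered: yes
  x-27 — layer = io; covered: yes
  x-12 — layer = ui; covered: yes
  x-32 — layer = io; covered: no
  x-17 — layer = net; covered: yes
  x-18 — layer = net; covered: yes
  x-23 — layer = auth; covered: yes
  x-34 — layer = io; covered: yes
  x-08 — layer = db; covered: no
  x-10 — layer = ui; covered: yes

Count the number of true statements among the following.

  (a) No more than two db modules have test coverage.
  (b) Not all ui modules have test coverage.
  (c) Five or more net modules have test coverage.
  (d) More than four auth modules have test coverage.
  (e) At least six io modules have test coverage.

(a) db: |A| = 6, |A ∩ B| = 2; needs |A ∩ B| ≤ 2 — true.
(b) ui: |A| = 5, |A ∩ B| = 4; needs A ⊄ B (|A ∖ B| ≥ 1) — true.
(c) net: |A| = 6, |A ∩ B| = 5; needs |A ∩ B| ≥ 5 — true.
(d) auth: |A| = 6, |A ∩ B| = 5; needs |A ∩ B| > 4 — true.
(e) io: |A| = 8, |A ∩ B| = 6; needs |A ∩ B| ≥ 6 — true.

5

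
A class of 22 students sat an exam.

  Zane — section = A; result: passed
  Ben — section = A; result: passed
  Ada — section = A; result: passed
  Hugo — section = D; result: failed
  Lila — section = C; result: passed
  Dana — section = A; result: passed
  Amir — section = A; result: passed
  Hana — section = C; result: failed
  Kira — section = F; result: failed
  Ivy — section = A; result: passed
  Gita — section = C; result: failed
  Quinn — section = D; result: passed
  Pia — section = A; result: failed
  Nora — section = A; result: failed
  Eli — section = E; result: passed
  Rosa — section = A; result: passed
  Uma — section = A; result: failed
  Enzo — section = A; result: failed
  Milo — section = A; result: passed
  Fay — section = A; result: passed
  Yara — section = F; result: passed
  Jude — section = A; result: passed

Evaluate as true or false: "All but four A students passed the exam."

True

'All but four A students passed the exam' holds iff |A ∖ B| = 4.
A (the restrictor) = {Zane, Ben, Ada, Dana, Amir, Ivy, Pia, Nora, Rosa, Uma, Enzo, Milo, Fay, Jude}, |A| = 14.
A ∖ B = {Pia, Nora, Uma, Enzo}, so |A ∖ B| = 4.
|A ∖ B| = 4, so the statement is true.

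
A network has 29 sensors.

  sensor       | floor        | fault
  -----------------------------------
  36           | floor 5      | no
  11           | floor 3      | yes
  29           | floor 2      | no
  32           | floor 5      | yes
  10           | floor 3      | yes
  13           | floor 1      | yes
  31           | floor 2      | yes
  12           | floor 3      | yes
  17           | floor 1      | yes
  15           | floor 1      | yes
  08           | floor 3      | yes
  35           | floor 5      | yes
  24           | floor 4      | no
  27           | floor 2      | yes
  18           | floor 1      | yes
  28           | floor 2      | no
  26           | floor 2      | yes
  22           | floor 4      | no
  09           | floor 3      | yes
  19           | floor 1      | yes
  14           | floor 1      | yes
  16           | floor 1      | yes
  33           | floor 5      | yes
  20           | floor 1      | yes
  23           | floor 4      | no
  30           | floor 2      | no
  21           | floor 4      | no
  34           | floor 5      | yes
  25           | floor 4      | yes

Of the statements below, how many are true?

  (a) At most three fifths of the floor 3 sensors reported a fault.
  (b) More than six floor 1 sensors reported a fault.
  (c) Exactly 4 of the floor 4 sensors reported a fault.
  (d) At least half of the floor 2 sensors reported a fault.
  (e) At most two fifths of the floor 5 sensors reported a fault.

(a) floor 3: |A| = 5, |A ∩ B| = 5; needs |A ∩ B| / |A| ≤ 3/5 — false.
(b) floor 1: |A| = 8, |A ∩ B| = 8; needs |A ∩ B| > 6 — true.
(c) floor 4: |A| = 5, |A ∩ B| = 1; needs |A ∩ B| = 4 — false.
(d) floor 2: |A| = 6, |A ∩ B| = 3; needs |A ∩ B| ≥ |A ∖ B| — true.
(e) floor 5: |A| = 5, |A ∩ B| = 4; needs |A ∩ B| / |A| ≤ 2/5 — false.

2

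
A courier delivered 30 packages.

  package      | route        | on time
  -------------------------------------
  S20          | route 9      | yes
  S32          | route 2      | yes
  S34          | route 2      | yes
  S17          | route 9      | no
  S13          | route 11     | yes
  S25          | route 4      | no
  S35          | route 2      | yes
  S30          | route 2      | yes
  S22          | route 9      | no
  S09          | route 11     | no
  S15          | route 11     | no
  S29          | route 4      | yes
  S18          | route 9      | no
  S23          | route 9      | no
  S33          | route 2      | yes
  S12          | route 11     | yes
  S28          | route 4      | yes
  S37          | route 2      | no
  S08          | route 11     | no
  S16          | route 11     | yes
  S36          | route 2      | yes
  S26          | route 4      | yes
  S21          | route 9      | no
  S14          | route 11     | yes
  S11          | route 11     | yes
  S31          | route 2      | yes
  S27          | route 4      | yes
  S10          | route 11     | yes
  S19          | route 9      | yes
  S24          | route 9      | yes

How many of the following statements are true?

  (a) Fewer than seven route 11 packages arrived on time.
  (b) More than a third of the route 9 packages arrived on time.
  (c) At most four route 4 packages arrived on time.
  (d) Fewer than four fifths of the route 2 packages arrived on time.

3

(a) route 11: |A| = 9, |A ∩ B| = 6; needs |A ∩ B| < 7 — true.
(b) route 9: |A| = 8, |A ∩ B| = 3; needs |A ∩ B| / |A| > 1/3 — true.
(c) route 4: |A| = 5, |A ∩ B| = 4; needs |A ∩ B| ≤ 4 — true.
(d) route 2: |A| = 8, |A ∩ B| = 7; needs |A ∩ B| / |A| < 4/5 — false.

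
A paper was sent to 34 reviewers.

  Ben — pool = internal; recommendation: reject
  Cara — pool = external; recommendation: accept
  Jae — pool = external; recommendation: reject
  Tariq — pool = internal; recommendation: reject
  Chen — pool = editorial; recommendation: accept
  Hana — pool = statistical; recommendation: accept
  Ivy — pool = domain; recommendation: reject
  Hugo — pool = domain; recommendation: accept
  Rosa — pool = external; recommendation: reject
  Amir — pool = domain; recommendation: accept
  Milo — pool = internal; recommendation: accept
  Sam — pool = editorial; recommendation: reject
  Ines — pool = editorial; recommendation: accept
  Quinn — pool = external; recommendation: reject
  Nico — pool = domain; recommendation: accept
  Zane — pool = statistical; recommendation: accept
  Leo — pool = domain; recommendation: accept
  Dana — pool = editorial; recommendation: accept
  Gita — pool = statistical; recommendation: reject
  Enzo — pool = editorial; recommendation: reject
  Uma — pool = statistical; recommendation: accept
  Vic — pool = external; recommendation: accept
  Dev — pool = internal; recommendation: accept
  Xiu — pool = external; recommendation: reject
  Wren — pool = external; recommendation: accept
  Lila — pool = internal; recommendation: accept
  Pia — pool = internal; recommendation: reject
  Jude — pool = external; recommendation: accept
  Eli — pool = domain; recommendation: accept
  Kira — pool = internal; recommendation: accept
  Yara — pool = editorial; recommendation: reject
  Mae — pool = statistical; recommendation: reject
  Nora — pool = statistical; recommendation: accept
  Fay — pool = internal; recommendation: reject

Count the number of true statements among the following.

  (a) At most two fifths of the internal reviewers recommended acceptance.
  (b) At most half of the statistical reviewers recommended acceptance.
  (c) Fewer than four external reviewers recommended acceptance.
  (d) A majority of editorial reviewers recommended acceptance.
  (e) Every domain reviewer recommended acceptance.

(a) internal: |A| = 8, |A ∩ B| = 4; needs |A ∩ B| / |A| ≤ 2/5 — false.
(b) statistical: |A| = 6, |A ∩ B| = 4; needs |A ∩ B| ≤ |A ∖ B| — false.
(c) external: |A| = 8, |A ∩ B| = 4; needs |A ∩ B| < 4 — false.
(d) editorial: |A| = 6, |A ∩ B| = 3; needs |A ∩ B| > |A ∖ B| — false.
(e) domain: |A| = 6, |A ∩ B| = 5; needs A ⊆ B, i.e. every element of A is in B (|A ∖ B| = 0) — false.

0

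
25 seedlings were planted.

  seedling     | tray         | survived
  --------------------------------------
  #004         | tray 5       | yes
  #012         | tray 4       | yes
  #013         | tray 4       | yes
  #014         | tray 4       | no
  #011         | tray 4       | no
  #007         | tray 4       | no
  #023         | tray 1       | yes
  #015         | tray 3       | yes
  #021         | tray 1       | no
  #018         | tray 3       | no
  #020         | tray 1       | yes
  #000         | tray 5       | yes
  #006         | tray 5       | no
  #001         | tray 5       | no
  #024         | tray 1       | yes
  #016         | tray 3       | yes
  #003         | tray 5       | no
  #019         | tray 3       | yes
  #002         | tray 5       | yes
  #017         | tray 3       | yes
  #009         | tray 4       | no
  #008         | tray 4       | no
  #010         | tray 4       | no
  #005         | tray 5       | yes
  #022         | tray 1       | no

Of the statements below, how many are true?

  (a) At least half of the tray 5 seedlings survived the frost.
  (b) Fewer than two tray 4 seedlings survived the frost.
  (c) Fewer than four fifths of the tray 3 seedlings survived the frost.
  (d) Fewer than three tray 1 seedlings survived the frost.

(a) tray 5: |A| = 7, |A ∩ B| = 4; needs |A ∩ B| ≥ |A ∖ B| — true.
(b) tray 4: |A| = 8, |A ∩ B| = 2; needs |A ∩ B| < 2 — false.
(c) tray 3: |A| = 5, |A ∩ B| = 4; needs |A ∩ B| / |A| < 4/5 — false.
(d) tray 1: |A| = 5, |A ∩ B| = 3; needs |A ∩ B| < 3 — false.

1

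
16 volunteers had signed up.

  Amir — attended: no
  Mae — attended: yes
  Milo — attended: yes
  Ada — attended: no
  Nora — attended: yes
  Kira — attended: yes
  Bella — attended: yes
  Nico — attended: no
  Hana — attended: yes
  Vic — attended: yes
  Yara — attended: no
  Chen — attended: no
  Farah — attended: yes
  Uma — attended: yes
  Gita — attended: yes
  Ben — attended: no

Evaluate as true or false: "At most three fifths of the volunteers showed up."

False

Truth condition: |A ∩ B| / |A| ≤ 3/5.
|A| = 16, |A ∩ B| = 10, |A ∖ B| = 6.
|A ∩ B|/|A| = 10/16, so the statement is false.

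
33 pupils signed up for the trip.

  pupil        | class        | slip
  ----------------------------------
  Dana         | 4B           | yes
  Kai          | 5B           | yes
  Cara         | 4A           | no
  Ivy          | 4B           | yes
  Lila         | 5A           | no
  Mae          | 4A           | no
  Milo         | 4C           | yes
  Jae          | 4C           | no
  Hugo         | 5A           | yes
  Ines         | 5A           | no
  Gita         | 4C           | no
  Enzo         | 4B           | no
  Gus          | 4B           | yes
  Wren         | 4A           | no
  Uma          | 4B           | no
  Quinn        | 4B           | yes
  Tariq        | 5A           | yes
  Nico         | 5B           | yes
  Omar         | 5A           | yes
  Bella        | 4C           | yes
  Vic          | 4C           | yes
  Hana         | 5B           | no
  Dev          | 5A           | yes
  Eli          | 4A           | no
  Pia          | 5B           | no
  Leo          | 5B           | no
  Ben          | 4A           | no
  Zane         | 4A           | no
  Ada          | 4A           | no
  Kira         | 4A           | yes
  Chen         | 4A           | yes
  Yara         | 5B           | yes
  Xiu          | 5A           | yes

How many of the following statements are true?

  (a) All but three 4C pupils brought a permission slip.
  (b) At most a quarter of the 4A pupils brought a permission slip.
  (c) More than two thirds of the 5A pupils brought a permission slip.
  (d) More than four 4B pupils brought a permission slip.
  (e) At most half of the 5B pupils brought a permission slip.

3

(a) 4C: |A| = 5, |A ∩ B| = 3; needs |A ∖ B| = 3 — false.
(b) 4A: |A| = 9, |A ∩ B| = 2; needs |A ∩ B| / |A| ≤ 1/4 — true.
(c) 5A: |A| = 7, |A ∩ B| = 5; needs |A ∩ B| / |A| > 2/3 — true.
(d) 4B: |A| = 6, |A ∩ B| = 4; needs |A ∩ B| > 4 — false.
(e) 5B: |A| = 6, |A ∩ B| = 3; needs |A ∩ B| ≤ |A ∖ B| — true.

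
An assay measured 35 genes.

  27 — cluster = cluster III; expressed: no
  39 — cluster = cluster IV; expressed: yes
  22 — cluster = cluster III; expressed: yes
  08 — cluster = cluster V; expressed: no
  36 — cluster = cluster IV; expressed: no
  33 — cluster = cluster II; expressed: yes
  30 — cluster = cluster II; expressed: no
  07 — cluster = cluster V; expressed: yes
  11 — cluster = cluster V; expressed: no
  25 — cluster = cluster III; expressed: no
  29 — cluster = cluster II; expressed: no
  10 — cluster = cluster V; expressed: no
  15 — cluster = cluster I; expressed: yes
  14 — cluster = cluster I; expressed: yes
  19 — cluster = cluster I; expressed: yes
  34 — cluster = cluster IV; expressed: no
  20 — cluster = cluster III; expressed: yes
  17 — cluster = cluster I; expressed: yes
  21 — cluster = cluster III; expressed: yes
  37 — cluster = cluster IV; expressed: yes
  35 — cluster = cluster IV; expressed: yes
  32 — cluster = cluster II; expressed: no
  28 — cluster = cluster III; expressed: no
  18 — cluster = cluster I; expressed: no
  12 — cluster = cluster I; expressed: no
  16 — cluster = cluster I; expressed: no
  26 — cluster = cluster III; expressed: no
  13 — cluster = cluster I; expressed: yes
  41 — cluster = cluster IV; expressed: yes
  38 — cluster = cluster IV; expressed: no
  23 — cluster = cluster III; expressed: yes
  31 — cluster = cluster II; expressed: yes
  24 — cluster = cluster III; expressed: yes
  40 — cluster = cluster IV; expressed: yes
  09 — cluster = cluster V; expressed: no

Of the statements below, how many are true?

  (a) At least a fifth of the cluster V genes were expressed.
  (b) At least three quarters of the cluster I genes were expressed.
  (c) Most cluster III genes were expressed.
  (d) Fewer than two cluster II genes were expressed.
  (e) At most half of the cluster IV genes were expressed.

(a) cluster V: |A| = 5, |A ∩ B| = 1; needs |A ∩ B| / |A| ≥ 1/5 — true.
(b) cluster I: |A| = 8, |A ∩ B| = 5; needs |A ∩ B| / |A| ≥ 3/4 — false.
(c) cluster III: |A| = 9, |A ∩ B| = 5; needs |A ∩ B| > |A ∖ B| — true.
(d) cluster II: |A| = 5, |A ∩ B| = 2; needs |A ∩ B| < 2 — false.
(e) cluster IV: |A| = 8, |A ∩ B| = 5; needs |A ∩ B| ≤ |A ∖ B| — false.

2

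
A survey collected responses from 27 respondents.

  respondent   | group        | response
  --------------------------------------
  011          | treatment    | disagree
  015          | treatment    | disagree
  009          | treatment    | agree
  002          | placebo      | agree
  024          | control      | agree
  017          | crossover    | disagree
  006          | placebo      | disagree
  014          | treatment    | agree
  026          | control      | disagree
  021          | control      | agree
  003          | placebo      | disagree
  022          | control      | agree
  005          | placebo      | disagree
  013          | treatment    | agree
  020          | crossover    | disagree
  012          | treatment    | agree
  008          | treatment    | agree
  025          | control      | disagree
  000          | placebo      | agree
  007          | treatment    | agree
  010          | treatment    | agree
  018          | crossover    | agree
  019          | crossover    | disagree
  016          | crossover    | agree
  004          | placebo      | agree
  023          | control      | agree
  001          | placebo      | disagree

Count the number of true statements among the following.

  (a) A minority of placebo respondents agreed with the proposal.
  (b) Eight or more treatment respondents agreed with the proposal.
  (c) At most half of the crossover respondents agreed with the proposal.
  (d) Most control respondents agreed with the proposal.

(a) placebo: |A| = 7, |A ∩ B| = 3; needs |A ∩ B| < |A ∖ B| — true.
(b) treatment: |A| = 9, |A ∩ B| = 7; needs |A ∩ B| ≥ 8 — false.
(c) crossover: |A| = 5, |A ∩ B| = 2; needs |A ∩ B| ≤ |A ∖ B| — true.
(d) control: |A| = 6, |A ∩ B| = 4; needs |A ∩ B| > |A ∖ B| — true.

3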